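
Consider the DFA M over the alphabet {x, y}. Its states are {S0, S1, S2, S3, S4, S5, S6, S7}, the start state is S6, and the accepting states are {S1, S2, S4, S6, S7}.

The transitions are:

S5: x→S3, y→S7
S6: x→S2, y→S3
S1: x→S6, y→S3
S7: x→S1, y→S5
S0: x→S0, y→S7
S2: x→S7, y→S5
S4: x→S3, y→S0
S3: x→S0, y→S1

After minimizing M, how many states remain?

2

States {S4} cannot be reached from the start state, so discard them.
Start with accepting vs non-accepting: {S1,S2,S6,S7} | {S0,S3,S5}.
Stable partition: {S1,S2,S6,S7} | {S0,S3,S5} — 2 equivalence classes.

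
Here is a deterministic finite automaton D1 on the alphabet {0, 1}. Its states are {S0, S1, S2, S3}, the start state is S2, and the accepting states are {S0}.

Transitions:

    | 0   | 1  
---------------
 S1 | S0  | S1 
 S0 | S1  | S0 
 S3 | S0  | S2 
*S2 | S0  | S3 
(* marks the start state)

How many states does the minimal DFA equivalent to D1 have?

All states are reachable from the start state.
P0 = {S0} | {S1,S2,S3}.
Stable partition: {S0} | {S1,S2,S3} — 2 equivalence classes.

2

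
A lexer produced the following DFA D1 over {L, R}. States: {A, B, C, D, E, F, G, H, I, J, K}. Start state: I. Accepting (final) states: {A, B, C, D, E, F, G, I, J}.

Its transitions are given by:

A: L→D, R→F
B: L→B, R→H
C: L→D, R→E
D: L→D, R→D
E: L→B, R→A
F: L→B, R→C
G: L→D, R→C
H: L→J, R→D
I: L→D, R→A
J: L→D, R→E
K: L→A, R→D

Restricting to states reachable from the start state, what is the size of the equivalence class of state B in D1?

1

Reachable states from the start: {A,B,C,D,E,F,H,I,J}. Unreachable: {G,K} — drop them.
Initial partition by acceptance: {A,B,C,D,E,F,I,J} | {H}.
Split {A,B,C,D,E,F,I,J} by δ(·,R) → {A,C,D,E,F,I,J} and {B}.
On input L, block {A,C,D,E,F,I,J} splits into {A,C,D,I,J} and {E,F}.
On input R, block {A,C,D,I,J} splits into {A,C,J} and {D,I}.
On input R, block {D,I} splits into {D} and {I}.
The partition is now stable with 6 blocks: {A,C,J} | {H} | {B} | {E,F} | {D} | {I}.
State B belongs to the block {B}, which has 1 states.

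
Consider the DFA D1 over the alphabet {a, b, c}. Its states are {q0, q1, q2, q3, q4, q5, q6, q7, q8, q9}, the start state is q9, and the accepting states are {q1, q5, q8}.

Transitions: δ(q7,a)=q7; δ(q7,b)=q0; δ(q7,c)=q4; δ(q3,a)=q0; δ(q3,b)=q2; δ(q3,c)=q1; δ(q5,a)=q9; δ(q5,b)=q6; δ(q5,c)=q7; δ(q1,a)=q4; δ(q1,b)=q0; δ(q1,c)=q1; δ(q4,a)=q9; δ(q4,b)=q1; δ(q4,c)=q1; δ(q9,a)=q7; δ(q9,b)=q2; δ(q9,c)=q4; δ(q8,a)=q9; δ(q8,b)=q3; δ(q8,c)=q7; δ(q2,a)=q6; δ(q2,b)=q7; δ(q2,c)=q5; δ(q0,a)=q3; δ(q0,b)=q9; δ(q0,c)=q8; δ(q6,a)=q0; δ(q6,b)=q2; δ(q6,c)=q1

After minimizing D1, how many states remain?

6

Initial partition by acceptance: {q1,q5,q8} | {q0,q2,q3,q4,q6,q7,q9}.
Refine {q1,q5,q8} on symbol c: members go to different blocks, giving {q5,q8} and {q1}.
Split {q0,q2,q3,q4,q6,q7,q9} by δ(·,b) → {q0,q2,q3,q6,q7,q9} and {q4}.
On input c, block {q0,q2,q3,q6,q7,q9} splits into {q0,q2} and {q3,q6} and {q7,q9}.
The partition is now stable with 6 blocks: {q5,q8} | {q0,q2} | {q1} | {q4} | {q3,q6} | {q7,q9}.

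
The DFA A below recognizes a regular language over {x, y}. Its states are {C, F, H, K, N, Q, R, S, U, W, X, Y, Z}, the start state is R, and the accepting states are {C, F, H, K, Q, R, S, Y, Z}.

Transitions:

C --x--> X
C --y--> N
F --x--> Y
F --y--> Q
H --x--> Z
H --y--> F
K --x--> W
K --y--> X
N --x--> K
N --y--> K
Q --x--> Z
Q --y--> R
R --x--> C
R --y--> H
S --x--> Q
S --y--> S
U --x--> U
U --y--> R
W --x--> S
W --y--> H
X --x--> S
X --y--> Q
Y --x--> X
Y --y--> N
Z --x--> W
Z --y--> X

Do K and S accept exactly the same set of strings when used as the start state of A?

No

States {U} cannot be reached from the start state, so discard them.
P0 = {C,F,H,K,Q,R,S,Y,Z} | {N,W,X}.
On input x, block {C,F,H,K,Q,R,S,Y,Z} splits into {F,H,Q,R,S} and {C,K,Y,Z}.
Split {F,H,Q,R,S} by δ(·,x) → {F,H,Q,R} and {S}.
Split {N,W,X} by δ(·,x) → {W,X} and {N}.
Refine {C,K,Y,Z} on symbol y: members go to different blocks, giving {K,Z} and {C,Y}.
Refine {F,H,Q,R} on symbol x: members go to different blocks, giving {H,Q} and {F,R}.
No further refinement is possible. Final partition (7 blocks): {H,Q} | {W,X} | {K,Z} | {S} | {N} | {C,Y} | {F,R}.
K and S end up in different blocks, so they are distinguishable. For instance, the string 'x' is accepted from only S.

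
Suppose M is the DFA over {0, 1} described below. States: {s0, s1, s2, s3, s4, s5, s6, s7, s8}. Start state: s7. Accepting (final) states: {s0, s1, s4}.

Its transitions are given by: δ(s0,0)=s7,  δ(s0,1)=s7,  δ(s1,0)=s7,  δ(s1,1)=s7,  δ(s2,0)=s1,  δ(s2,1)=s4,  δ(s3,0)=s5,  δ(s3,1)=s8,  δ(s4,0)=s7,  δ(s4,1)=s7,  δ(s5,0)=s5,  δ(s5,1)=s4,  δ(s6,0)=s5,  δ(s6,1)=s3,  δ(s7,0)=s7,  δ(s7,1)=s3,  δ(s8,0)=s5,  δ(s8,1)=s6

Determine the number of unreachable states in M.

Starting at s7 and following transitions, the reachable set is {s3, s4, s5, s6, s7, s8}. That leaves s0, s1, s2 unreachable — 3 in total.

3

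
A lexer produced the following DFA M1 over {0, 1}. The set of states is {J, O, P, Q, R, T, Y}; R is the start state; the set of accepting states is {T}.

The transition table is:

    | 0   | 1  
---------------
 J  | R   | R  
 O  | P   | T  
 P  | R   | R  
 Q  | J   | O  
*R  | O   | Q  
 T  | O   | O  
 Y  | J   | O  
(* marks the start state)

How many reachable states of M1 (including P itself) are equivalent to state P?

States {Y} cannot be reached from the start state, so discard them.
P0 = {T} | {J,O,P,Q,R}.
Refine {J,O,P,Q,R} on symbol 1: members go to different blocks, giving {J,P,Q,R} and {O}.
Refine {J,P,Q,R} on symbol 0: members go to different blocks, giving {J,P,Q} and {R}.
Split {J,P,Q} by δ(·,0) → {J,P} and {Q}.
Stable partition: {T} | {J,P} | {O} | {R} | {Q} — 5 equivalence classes.
The equivalence class containing P is {J,P}, of size 2.

2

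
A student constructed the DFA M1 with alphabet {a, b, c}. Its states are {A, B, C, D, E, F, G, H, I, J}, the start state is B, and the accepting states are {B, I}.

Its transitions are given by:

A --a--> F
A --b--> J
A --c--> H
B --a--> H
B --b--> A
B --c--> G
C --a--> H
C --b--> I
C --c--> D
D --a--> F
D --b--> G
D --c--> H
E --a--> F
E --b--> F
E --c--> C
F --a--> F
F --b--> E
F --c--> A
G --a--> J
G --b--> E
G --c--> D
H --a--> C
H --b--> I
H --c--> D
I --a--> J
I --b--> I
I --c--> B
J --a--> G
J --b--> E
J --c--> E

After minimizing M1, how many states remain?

All states are reachable from the start state.
Start with accepting vs non-accepting: {B,I} | {A,C,D,E,F,G,H,J}.
Refine {B,I} on symbol b: members go to different blocks, giving {B} and {I}.
Split {A,C,D,E,F,G,H,J} by δ(·,b) → {A,D,E,F,G,J} and {C,H}.
Split {A,D,E,F,G,J} by δ(·,c) → {A,D,E} and {F,G,J}.
No further refinement is possible. Final partition (5 blocks): {B} | {A,D,E} | {I} | {C,H} | {F,G,J}.

5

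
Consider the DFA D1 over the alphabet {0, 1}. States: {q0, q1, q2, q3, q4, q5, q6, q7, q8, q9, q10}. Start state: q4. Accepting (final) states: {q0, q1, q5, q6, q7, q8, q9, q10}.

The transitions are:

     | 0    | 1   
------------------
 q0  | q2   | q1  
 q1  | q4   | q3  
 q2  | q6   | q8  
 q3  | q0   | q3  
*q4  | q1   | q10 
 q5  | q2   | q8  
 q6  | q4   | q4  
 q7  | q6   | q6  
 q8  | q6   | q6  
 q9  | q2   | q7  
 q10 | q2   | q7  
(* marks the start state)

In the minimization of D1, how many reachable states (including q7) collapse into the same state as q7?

2

First remove the unreachable states {q5,q9}; 9 states remain.
Start with accepting vs non-accepting: {q0,q1,q6,q7,q8,q10} | {q2,q3,q4}.
Refine {q0,q1,q6,q7,q8,q10} on symbol 0: members go to different blocks, giving {q0,q1,q6,q10} and {q7,q8}.
On input 1, block {q0,q1,q6,q10} splits into {q1,q6} and {q0} and {q10}.
Refine {q2,q3,q4} on symbol 0: members go to different blocks, giving {q2,q4} and {q3}.
Split {q1,q6} by δ(·,1) → {q1} and {q6}.
On input 0, block {q2,q4} splits into {q2} and {q4}.
The partition is now stable with 8 blocks: {q1} | {q2} | {q7,q8} | {q0} | {q10} | {q3} | {q6} | {q4}.
State q7 belongs to the block {q7,q8}, which has 2 states.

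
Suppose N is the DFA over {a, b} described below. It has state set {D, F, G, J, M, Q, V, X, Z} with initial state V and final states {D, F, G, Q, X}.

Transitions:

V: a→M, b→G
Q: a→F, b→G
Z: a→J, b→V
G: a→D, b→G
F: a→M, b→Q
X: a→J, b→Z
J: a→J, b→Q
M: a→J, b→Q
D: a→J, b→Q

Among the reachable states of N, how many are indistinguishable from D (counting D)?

2

States {X,Z} cannot be reached from the start state, so discard them.
Start with accepting vs non-accepting: {D,F,G,Q} | {J,M,V}.
Refine {D,F,G,Q} on symbol a: members go to different blocks, giving {G,Q} and {D,F}.
No further refinement is possible. Final partition (3 blocks): {G,Q} | {J,M,V} | {D,F}.
The equivalence class containing D is {D,F}, of size 2.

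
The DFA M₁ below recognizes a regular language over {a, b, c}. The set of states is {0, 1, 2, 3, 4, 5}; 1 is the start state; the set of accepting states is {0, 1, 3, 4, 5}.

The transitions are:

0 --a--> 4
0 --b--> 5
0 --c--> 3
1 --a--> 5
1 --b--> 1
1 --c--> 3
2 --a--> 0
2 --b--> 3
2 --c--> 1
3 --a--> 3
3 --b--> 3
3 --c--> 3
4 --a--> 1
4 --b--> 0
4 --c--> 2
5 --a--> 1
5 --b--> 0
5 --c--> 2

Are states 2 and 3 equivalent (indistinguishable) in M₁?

No

Every state is reachable, so we keep all 6.
Start with accepting vs non-accepting: {0,1,3,4,5} | {2}.
On input c, block {0,1,3,4,5} splits into {0,1,3} and {4,5}.
Refine {0,1,3} on symbol a: members go to different blocks, giving {0,1} and {3}.
Split {0,1} by δ(·,b) → {0} and {1}.
No further refinement is possible. Final partition (5 blocks): {0} | {2} | {4,5} | {3} | {1}.
2 and 3 end up in different blocks, so they are distinguishable. For instance, the string 'ε' is accepted from only 3.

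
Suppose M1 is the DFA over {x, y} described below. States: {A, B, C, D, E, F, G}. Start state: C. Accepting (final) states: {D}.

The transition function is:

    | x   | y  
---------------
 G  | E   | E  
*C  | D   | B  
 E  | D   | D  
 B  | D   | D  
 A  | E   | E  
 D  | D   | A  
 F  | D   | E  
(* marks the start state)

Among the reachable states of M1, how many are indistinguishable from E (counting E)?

Reachable states from the start: {A,B,C,D,E}. Unreachable: {F,G} — drop them.
P0 = {D} | {A,B,C,E}.
Split {A,B,C,E} by δ(·,x) → {B,C,E} and {A}.
Split {B,C,E} by δ(·,y) → {B,E} and {C}.
Stable partition: {D} | {B,E} | {A} | {C} — 4 equivalence classes.
The equivalence class containing E is {B,E}, of size 2.

2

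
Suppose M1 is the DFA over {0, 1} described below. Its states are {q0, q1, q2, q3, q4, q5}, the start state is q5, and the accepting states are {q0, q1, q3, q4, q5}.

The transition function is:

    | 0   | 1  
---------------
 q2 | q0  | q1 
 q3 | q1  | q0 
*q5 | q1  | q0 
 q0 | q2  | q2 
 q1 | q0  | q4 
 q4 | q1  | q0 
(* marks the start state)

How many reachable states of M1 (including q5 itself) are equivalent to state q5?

States {q3} cannot be reached from the start state, so discard them.
Start with accepting vs non-accepting: {q0,q1,q4,q5} | {q2}.
Refine {q0,q1,q4,q5} on symbol 0: members go to different blocks, giving {q1,q4,q5} and {q0}.
On input 0, block {q1,q4,q5} splits into {q4,q5} and {q1}.
No further refinement is possible. Final partition (4 blocks): {q4,q5} | {q2} | {q0} | {q1}.
State q5 belongs to the block {q4,q5}, which has 2 states.

2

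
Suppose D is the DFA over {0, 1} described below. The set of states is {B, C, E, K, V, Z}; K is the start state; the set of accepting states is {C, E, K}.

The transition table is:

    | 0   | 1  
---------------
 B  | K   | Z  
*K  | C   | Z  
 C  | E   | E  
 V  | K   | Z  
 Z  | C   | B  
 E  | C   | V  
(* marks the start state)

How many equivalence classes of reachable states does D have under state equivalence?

5

Every state is reachable, so we keep all 6.
Initial partition by acceptance: {C,E,K} | {B,V,Z}.
Refine {C,E,K} on symbol 1: members go to different blocks, giving {E,K} and {C}.
Refine {B,V,Z} on symbol 0: members go to different blocks, giving {B,V} and {Z}.
On input 1, block {E,K} splits into {E} and {K}.
No further refinement is possible. Final partition (5 blocks): {E} | {B,V} | {C} | {Z} | {K}.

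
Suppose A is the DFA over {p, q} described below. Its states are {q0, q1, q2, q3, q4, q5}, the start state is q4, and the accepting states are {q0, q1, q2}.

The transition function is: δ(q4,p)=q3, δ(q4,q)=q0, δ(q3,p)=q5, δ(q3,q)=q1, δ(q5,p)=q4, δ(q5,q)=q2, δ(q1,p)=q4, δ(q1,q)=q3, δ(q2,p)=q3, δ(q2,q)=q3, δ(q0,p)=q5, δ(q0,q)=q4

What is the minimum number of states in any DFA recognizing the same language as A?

All states are reachable from the start state.
P0 = {q0,q1,q2} | {q3,q4,q5}.
The partition is now stable with 2 blocks: {q0,q1,q2} | {q3,q4,q5}.

2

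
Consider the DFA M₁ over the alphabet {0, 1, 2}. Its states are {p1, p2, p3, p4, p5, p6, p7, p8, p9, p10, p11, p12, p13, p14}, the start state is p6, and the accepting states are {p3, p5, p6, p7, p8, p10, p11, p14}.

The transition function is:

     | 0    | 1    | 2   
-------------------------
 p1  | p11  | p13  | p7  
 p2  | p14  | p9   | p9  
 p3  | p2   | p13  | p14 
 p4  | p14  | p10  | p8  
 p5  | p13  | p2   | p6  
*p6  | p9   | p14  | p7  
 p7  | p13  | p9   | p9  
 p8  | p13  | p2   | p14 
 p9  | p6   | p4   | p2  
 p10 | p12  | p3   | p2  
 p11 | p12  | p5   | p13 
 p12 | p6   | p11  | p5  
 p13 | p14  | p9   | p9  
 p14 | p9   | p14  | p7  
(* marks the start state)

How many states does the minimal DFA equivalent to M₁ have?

States {p1} cannot be reached from the start state, so discard them.
P0 = {p3,p5,p6,p7,p8,p10,p11,p14} | {p2,p4,p9,p12,p13}.
On input 1, block {p3,p5,p6,p7,p8,p10,p11,p14} splits into {p3,p5,p7,p8} and {p6,p10,p11,p14}.
Split {p3,p5,p7,p8} by δ(·,2) → {p3,p5,p8} and {p7}.
On input 1, block {p2,p4,p9,p12,p13} splits into {p2,p9,p13} and {p4,p12}.
Split {p2,p9,p13} by δ(·,1) → {p2,p13} and {p9}.
Refine {p6,p10,p11,p14} on symbol 0: members go to different blocks, giving {p6,p14} and {p10,p11}.
Stable partition: {p3,p5,p8} | {p2,p13} | {p6,p14} | {p7} | {p4,p12} | {p9} | {p10,p11} — 7 equivalence classes.

7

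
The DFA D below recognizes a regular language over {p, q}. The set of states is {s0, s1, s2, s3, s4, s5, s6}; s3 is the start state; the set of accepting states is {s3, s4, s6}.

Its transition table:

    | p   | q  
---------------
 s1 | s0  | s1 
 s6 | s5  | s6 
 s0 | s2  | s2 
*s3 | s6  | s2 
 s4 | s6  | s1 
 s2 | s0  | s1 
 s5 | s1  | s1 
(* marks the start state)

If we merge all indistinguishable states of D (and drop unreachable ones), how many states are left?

3

States {s4} cannot be reached from the start state, so discard them.
P0 = {s3,s6} | {s0,s1,s2,s5}.
Refine {s3,s6} on symbol p: members go to different blocks, giving {s3} and {s6}.
The partition is now stable with 3 blocks: {s3} | {s0,s1,s2,s5} | {s6}.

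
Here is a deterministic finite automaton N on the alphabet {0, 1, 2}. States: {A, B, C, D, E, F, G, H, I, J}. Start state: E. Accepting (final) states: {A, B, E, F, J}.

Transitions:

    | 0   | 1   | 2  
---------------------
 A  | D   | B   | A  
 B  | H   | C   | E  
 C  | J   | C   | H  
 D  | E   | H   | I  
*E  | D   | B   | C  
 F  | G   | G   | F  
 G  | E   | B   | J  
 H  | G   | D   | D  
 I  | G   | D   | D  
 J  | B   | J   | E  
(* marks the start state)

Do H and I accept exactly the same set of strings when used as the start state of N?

States {A,F} cannot be reached from the start state, so discard them.
P0 = {B,E,J} | {C,D,G,H,I}.
Refine {B,E,J} on symbol 0: members go to different blocks, giving {B,E} and {J}.
On input 1, block {B,E} splits into {B} and {E}.
On input 0, block {C,D,G,H,I} splits into {D,G} and {H,I} and {C}.
On input 1, block {D,G} splits into {D} and {G}.
No further refinement is possible. Final partition (7 blocks): {B} | {D} | {J} | {E} | {H,I} | {C} | {G}.
H and I lie in the same block of the stable partition, so they are equivalent — no string distinguishes them.

Yes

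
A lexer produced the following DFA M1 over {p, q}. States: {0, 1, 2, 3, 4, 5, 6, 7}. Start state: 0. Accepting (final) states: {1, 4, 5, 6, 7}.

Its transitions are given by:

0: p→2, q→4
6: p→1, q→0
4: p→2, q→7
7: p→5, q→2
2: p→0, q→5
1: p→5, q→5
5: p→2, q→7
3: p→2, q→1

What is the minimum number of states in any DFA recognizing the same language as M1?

Reachable states from the start: {0,2,4,5,7}. Unreachable: {1,3,6} — drop them.
P0 = {4,5,7} | {0,2}.
Refine {4,5,7} on symbol p: members go to different blocks, giving {4,5} and {7}.
No further refinement is possible. Final partition (3 blocks): {4,5} | {0,2} | {7}.

3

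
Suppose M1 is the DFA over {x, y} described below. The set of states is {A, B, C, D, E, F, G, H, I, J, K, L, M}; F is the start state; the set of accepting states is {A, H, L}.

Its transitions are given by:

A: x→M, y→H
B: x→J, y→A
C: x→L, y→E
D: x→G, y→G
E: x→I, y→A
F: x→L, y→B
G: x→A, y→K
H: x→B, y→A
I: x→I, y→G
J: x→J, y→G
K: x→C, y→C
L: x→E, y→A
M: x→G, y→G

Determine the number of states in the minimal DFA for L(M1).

8

First remove the unreachable states {D}; 12 states remain.
P0 = {A,H,L} | {B,C,E,F,G,I,J,K,M}.
Refine {B,C,E,F,G,I,J,K,M} on symbol x: members go to different blocks, giving {B,E,I,J,K,M} and {C,F,G}.
Split {B,E,I,J,K,M} by δ(·,x) → {B,E,I,J} and {K,M}.
Split {A,H,L} by δ(·,x) → {H,L} and {A}.
On input y, block {B,E,I,J} splits into {B,E} and {I,J}.
On input x, block {C,F,G} splits into {C,F} and {G}.
Split {K,M} by δ(·,x) → {K} and {M}.
Stable partition: {H,L} | {B,E} | {C,F} | {K} | {A} | {I,J} | {G} | {M} — 8 equivalence classes.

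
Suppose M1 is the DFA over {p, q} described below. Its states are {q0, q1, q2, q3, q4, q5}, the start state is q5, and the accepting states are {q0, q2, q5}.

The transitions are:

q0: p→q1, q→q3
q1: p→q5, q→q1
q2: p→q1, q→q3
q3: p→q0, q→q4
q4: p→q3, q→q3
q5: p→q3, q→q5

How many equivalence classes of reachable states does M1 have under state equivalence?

Reachable states from the start: {q0,q1,q3,q4,q5}. Unreachable: {q2} — drop them.
P0 = {q0,q5} | {q1,q3,q4}.
On input q, block {q0,q5} splits into {q0} and {q5}.
Split {q1,q3,q4} by δ(·,p) → {q1} and {q3} and {q4}.
Stable partition: {q0} | {q1} | {q5} | {q3} | {q4} — 5 equivalence classes.

5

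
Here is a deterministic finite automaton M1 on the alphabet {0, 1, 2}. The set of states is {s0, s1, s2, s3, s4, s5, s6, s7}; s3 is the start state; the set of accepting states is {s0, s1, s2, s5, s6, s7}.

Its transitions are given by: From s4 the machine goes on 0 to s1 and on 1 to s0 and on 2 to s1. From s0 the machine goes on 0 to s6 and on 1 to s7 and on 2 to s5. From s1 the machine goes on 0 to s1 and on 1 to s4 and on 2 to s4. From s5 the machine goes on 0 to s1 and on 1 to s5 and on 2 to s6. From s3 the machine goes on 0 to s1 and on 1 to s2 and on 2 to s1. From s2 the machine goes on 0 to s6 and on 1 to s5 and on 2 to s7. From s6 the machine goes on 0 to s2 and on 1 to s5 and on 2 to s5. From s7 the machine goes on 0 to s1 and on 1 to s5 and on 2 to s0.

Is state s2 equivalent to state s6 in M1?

Yes

All states are reachable from the start state.
P0 = {s0,s1,s2,s5,s6,s7} | {s3,s4}.
On input 1, block {s0,s1,s2,s5,s6,s7} splits into {s0,s2,s5,s6,s7} and {s1}.
Split {s0,s2,s5,s6,s7} by δ(·,0) → {s0,s2,s6} and {s5,s7}.
Stable partition: {s0,s2,s6} | {s3,s4} | {s1} | {s5,s7} — 4 equivalence classes.
s2 and s6 lie in the same block of the stable partition, so they are equivalent — no string distinguishes them.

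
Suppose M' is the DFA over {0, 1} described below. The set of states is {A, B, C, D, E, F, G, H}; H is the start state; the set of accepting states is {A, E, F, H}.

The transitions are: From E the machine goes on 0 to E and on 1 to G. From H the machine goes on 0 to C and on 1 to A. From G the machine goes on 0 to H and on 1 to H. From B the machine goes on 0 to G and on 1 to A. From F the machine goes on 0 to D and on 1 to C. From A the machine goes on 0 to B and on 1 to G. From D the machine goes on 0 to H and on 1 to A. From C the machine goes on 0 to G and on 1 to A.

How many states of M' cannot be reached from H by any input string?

BFS from H reaches {A, B, C, G, H}; the 3 state(s) D, E, F are never visited.

3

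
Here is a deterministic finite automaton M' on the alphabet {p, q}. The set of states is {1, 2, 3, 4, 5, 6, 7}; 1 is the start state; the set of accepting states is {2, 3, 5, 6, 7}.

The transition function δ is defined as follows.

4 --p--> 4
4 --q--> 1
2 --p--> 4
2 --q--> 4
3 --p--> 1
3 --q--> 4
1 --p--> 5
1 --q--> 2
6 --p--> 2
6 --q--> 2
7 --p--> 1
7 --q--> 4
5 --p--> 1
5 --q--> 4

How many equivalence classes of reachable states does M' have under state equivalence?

States {3,6,7} cannot be reached from the start state, so discard them.
Start with accepting vs non-accepting: {2,5} | {1,4}.
Split {1,4} by δ(·,p) → {1} and {4}.
On input p, block {2,5} splits into {2} and {5}.
No further refinement is possible. Final partition (4 blocks): {2} | {1} | {4} | {5}.

4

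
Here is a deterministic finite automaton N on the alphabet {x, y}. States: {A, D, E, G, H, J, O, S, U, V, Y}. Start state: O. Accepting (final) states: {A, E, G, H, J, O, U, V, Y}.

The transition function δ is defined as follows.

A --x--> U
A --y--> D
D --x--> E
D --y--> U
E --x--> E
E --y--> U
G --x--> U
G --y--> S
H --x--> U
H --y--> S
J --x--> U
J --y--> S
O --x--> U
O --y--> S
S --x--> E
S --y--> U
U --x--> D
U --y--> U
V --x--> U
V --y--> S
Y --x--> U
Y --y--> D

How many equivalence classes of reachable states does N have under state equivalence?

4

First remove the unreachable states {A,G,H,J,V,Y}; 5 states remain.
Initial partition by acceptance: {E,O,U} | {D,S}.
Refine {E,O,U} on symbol x: members go to different blocks, giving {E,O} and {U}.
Refine {E,O} on symbol x: members go to different blocks, giving {O} and {E}.
No further refinement is possible. Final partition (4 blocks): {O} | {D,S} | {U} | {E}.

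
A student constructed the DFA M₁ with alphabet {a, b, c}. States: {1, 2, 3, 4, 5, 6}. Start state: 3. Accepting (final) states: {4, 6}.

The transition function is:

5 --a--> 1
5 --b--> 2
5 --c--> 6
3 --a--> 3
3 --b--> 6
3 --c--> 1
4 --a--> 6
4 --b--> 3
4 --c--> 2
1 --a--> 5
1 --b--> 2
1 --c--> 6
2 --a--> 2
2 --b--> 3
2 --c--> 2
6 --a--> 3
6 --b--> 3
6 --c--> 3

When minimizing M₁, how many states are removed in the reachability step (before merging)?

1

No path from 3 leads to 4; the other 5 states are all reachable.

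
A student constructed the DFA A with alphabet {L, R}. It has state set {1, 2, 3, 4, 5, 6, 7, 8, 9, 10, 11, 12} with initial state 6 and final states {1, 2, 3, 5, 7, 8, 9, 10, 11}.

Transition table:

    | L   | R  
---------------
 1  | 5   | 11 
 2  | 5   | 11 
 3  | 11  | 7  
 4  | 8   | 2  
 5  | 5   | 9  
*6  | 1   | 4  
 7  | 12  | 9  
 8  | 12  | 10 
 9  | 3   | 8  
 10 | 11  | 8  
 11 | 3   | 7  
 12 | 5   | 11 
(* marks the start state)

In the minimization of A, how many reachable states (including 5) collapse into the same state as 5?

Every state is reachable, so we keep all 12.
Start with accepting vs non-accepting: {1,2,3,5,7,8,9,10,11} | {4,6,12}.
Refine {1,2,3,5,7,8,9,10,11} on symbol L: members go to different blocks, giving {1,2,3,5,9,10,11} and {7,8}.
Split {1,2,3,5,9,10,11} by δ(·,R) → {3,9,10,11} and {1,2,5}.
Split {4,6,12} by δ(·,L) → {6,12} and {4}.
On input R, block {6,12} splits into {6} and {12}.
The partition is now stable with 6 blocks: {3,9,10,11} | {6} | {7,8} | {1,2,5} | {4} | {12}.
The equivalence class containing 5 is {1,2,5}, of size 3.

3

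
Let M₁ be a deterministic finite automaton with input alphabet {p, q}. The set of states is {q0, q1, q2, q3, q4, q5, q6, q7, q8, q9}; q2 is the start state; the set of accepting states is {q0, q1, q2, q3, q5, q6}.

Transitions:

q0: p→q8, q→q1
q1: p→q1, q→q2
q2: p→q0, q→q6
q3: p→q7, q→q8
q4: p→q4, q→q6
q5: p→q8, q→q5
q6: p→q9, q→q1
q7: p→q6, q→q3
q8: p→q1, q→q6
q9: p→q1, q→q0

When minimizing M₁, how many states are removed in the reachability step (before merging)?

Starting at q2 and following transitions, the reachable set is {q0, q1, q2, q6, q8, q9}. That leaves q3, q4, q5, q7 unreachable — 4 in total.

4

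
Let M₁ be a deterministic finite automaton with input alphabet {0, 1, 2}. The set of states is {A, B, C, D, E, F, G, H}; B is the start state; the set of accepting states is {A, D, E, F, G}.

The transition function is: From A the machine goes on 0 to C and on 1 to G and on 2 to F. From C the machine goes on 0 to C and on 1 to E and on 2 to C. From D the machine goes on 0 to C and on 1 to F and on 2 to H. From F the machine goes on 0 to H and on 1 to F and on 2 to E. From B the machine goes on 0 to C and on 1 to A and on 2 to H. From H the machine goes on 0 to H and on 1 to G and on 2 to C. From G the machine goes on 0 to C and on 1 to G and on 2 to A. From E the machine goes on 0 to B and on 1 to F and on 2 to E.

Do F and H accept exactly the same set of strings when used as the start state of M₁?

Reachable states from the start: {A,B,C,E,F,G,H}. Unreachable: {D} — drop them.
Initial partition by acceptance: {A,E,F,G} | {B,C,H}.
No further refinement is possible. Final partition (2 blocks): {A,E,F,G} | {B,C,H}.
F and H end up in different blocks, so they are distinguishable. For instance, the string 'ε' is accepted from only F.

No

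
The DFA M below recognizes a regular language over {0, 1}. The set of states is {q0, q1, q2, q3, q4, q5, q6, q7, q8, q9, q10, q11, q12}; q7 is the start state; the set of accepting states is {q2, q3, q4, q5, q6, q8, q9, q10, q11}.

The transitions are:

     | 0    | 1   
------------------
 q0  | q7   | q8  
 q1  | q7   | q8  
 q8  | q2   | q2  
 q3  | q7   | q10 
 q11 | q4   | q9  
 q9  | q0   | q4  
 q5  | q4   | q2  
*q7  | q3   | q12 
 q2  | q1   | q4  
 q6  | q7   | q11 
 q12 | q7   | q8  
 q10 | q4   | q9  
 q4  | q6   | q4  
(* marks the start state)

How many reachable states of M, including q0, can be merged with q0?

3

Reachable states from the start: {q0,q1,q2,q3,q4,q6,q7,q8,q9,q10,q11,q12}. Unreachable: {q5} — drop them.
Start with accepting vs non-accepting: {q2,q3,q4,q6,q8,q9,q10,q11} | {q0,q1,q7,q12}.
On input 0, block {q2,q3,q4,q6,q8,q9,q10,q11} splits into {q2,q3,q6,q9} and {q4,q8,q10,q11}.
On input 0, block {q0,q1,q7,q12} splits into {q0,q1,q12} and {q7}.
Refine {q2,q3,q6,q9} on symbol 0: members go to different blocks, giving {q2,q9} and {q3,q6}.
Split {q4,q8,q10,q11} by δ(·,0) → {q10,q11} and {q4} and {q8}.
No further refinement is possible. Final partition (7 blocks): {q2,q9} | {q0,q1,q12} | {q10,q11} | {q7} | {q3,q6} | {q4} | {q8}.
The equivalence class containing q0 is {q0,q1,q12}, of size 3.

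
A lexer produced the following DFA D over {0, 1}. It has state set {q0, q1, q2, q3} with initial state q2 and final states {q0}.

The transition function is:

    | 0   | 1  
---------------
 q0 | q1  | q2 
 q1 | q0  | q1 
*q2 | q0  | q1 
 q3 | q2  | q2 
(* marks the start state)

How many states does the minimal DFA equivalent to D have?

States {q3} cannot be reached from the start state, so discard them.
Start with accepting vs non-accepting: {q0} | {q1,q2}.
Stable partition: {q0} | {q1,q2} — 2 equivalence classes.

2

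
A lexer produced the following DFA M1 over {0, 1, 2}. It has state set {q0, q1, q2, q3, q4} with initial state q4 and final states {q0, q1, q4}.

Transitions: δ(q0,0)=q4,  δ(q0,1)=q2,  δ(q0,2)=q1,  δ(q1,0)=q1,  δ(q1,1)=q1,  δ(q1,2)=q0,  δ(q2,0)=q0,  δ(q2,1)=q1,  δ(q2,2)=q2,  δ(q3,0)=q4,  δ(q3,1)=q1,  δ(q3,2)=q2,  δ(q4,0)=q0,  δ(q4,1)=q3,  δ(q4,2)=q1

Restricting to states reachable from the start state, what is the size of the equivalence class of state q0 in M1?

2

All states are reachable from the start state.
Start with accepting vs non-accepting: {q0,q1,q4} | {q2,q3}.
Split {q0,q1,q4} by δ(·,1) → {q0,q4} and {q1}.
No further refinement is possible. Final partition (3 blocks): {q0,q4} | {q2,q3} | {q1}.
State q0 belongs to the block {q0,q4}, which has 2 states.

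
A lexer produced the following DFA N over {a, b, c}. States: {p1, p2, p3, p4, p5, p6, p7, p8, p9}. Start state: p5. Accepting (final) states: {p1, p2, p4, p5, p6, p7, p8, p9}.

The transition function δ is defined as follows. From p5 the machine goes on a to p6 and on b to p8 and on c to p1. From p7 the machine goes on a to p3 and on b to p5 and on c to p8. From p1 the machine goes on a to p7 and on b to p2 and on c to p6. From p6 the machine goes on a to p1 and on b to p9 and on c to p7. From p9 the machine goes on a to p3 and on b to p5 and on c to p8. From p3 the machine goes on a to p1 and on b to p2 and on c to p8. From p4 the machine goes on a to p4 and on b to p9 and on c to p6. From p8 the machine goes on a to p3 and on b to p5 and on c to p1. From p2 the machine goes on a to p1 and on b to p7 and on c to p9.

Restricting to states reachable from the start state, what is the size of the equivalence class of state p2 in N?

States {p4} cannot be reached from the start state, so discard them.
Start with accepting vs non-accepting: {p1,p2,p5,p6,p7,p8,p9} | {p3}.
On input a, block {p1,p2,p5,p6,p7,p8,p9} splits into {p1,p2,p5,p6} and {p7,p8,p9}.
Split {p1,p2,p5,p6} by δ(·,a) → {p2,p5,p6} and {p1}.
On input a, block {p2,p5,p6} splits into {p2,p6} and {p5}.
On input c, block {p7,p8,p9} splits into {p7,p9} and {p8}.
The partition is now stable with 6 blocks: {p2,p6} | {p3} | {p7,p9} | {p1} | {p5} | {p8}.
The equivalence class containing p2 is {p2,p6}, of size 2.

2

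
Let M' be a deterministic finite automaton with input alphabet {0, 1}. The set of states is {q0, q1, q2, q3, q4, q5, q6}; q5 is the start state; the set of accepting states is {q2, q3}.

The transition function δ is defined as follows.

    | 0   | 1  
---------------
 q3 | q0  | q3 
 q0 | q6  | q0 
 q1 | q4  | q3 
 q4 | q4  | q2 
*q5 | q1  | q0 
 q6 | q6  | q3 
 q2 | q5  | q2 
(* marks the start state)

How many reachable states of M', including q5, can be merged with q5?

All states are reachable from the start state.
P0 = {q2,q3} | {q0,q1,q4,q5,q6}.
Split {q0,q1,q4,q5,q6} by δ(·,1) → {q1,q4,q6} and {q0,q5}.
No further refinement is possible. Final partition (3 blocks): {q2,q3} | {q1,q4,q6} | {q0,q5}.
The equivalence class containing q5 is {q0,q5}, of size 2.

2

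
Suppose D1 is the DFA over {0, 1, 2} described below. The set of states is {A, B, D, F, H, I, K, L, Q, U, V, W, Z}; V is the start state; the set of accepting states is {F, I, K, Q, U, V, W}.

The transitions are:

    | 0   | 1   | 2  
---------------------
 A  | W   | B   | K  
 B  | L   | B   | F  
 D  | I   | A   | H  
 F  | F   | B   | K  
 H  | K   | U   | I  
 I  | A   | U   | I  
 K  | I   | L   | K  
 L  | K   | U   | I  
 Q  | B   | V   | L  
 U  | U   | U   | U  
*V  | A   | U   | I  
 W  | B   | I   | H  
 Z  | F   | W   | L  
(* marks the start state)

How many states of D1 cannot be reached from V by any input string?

BFS from V reaches {A, B, F, H, I, K, L, U, V, W}; the 3 state(s) D, Q, Z are never visited.

3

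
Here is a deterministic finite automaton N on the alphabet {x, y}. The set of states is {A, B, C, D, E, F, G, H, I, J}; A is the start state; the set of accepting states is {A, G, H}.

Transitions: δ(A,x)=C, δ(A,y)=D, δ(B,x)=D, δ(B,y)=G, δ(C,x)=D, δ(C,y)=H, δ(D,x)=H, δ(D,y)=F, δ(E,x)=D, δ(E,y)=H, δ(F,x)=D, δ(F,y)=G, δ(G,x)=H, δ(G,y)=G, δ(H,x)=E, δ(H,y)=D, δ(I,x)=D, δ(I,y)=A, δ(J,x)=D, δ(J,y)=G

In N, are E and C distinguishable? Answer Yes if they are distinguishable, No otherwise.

No

States {B,I,J} cannot be reached from the start state, so discard them.
Initial partition by acceptance: {A,G,H} | {C,D,E,F}.
Split {A,G,H} by δ(·,x) → {A,H} and {G}.
On input x, block {C,D,E,F} splits into {C,E,F} and {D}.
On input y, block {C,E,F} splits into {C,E} and {F}.
Stable partition: {A,H} | {C,E} | {G} | {D} | {F} — 5 equivalence classes.
E and C lie in the same block of the stable partition, so they are equivalent — no string distinguishes them.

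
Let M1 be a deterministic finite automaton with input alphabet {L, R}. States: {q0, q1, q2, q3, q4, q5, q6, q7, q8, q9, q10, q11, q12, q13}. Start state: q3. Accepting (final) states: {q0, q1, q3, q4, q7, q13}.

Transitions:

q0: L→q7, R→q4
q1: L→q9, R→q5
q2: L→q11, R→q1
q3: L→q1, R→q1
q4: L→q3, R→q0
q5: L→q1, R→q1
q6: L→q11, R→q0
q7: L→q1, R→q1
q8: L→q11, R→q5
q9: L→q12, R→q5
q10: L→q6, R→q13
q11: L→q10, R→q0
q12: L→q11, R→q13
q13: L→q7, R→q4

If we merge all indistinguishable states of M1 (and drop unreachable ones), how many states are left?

Reachable states from the start: {q0,q1,q3,q4,q5,q6,q7,q9,q10,q11,q12,q13}. Unreachable: {q2,q8} — drop them.
Start with accepting vs non-accepting: {q0,q1,q3,q4,q7,q13} | {q5,q6,q9,q10,q11,q12}.
On input L, block {q0,q1,q3,q4,q7,q13} splits into {q0,q3,q4,q7,q13} and {q1}.
Refine {q0,q3,q4,q7,q13} on symbol L: members go to different blocks, giving {q0,q4,q13} and {q3,q7}.
Split {q5,q6,q9,q10,q11,q12} by δ(·,L) → {q6,q9,q10,q11,q12} and {q5}.
On input R, block {q6,q9,q10,q11,q12} splits into {q6,q10,q11,q12} and {q9}.
No further refinement is possible. Final partition (6 blocks): {q0,q4,q13} | {q6,q10,q11,q12} | {q1} | {q3,q7} | {q5} | {q9}.

6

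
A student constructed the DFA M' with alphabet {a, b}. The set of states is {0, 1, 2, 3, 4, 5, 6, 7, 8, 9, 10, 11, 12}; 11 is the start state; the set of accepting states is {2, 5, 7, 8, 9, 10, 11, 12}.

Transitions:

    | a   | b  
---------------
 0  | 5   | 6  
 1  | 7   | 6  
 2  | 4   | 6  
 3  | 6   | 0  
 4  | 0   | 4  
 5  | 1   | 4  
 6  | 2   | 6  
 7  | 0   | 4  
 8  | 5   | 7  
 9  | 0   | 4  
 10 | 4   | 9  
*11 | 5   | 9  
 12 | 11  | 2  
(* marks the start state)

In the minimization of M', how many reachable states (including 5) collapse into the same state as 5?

3

First remove the unreachable states {3,8,10,12}; 9 states remain.
P0 = {2,5,7,9,11} | {0,1,4,6}.
Split {2,5,7,9,11} by δ(·,a) → {2,5,7,9} and {11}.
On input a, block {0,1,4,6} splits into {0,1,6} and {4}.
On input a, block {2,5,7,9} splits into {5,7,9} and {2}.
On input a, block {0,1,6} splits into {0,1} and {6}.
Stable partition: {5,7,9} | {0,1} | {11} | {4} | {2} | {6} — 6 equivalence classes.
State 5 belongs to the block {5,7,9}, which has 3 states.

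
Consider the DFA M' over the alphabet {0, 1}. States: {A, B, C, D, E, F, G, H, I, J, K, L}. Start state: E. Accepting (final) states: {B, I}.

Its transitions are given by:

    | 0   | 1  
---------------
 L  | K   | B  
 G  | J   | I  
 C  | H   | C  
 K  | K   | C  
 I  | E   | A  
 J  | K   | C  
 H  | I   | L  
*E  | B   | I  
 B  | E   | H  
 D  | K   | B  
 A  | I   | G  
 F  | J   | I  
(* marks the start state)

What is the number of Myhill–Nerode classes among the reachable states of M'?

First remove the unreachable states {D,F}; 10 states remain.
Start with accepting vs non-accepting: {B,I} | {A,C,E,G,H,J,K,L}.
On input 0, block {A,C,E,G,H,J,K,L} splits into {C,G,J,K,L} and {A,E,H}.
On input 0, block {C,G,J,K,L} splits into {G,J,K,L} and {C}.
Refine {G,J,K,L} on symbol 1: members go to different blocks, giving {G,L} and {J,K}.
Refine {A,E,H} on symbol 1: members go to different blocks, giving {A,H} and {E}.
Stable partition: {B,I} | {G,L} | {A,H} | {C} | {J,K} | {E} — 6 equivalence classes.

6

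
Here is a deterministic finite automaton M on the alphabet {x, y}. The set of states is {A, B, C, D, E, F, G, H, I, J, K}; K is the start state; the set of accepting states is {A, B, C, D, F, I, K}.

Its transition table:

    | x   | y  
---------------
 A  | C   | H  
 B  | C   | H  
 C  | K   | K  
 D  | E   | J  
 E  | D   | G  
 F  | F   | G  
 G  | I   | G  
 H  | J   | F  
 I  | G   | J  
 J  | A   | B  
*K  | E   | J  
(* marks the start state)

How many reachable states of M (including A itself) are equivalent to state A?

Every state is reachable, so we keep all 11.
Initial partition by acceptance: {A,B,C,D,F,I,K} | {E,G,H,J}.
On input x, block {A,B,C,D,F,I,K} splits into {A,B,C,F} and {D,I,K}.
Refine {A,B,C,F} on symbol x: members go to different blocks, giving {A,B,F} and {C}.
Split {A,B,F} by δ(·,x) → {A,B} and {F}.
On input x, block {E,G,H,J} splits into {E,G} and {H} and {J}.
Stable partition: {A,B} | {E,G} | {D,I,K} | {C} | {F} | {H} | {J} — 7 equivalence classes.
The equivalence class containing A is {A,B}, of size 2.

2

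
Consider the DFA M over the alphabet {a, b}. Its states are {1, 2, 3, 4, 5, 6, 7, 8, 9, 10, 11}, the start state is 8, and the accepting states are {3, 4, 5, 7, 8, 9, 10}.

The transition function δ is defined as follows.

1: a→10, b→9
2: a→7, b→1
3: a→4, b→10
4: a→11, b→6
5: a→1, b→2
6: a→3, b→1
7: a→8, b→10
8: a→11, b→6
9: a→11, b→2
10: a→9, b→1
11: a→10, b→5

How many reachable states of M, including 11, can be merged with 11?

P0 = {3,4,5,7,8,9,10} | {1,2,6,11}.
On input a, block {3,4,5,7,8,9,10} splits into {4,5,8,9} and {3,7,10}.
Split {1,2,6,11} by δ(·,b) → {1,11} and {2,6}.
Refine {3,7,10} on symbol b: members go to different blocks, giving {3,7} and {10}.
No further refinement is possible. Final partition (5 blocks): {4,5,8,9} | {1,11} | {3,7} | {2,6} | {10}.
The equivalence class containing 11 is {1,11}, of size 2.

2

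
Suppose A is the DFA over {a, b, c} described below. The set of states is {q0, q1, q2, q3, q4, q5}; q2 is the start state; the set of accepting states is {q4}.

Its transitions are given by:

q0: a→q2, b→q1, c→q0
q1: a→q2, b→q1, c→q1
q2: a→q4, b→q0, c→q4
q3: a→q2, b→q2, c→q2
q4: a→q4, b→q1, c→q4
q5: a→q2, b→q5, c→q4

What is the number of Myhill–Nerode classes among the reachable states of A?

3

Reachable states from the start: {q0,q1,q2,q4}. Unreachable: {q3,q5} — drop them.
Initial partition by acceptance: {q4} | {q0,q1,q2}.
On input a, block {q0,q1,q2} splits into {q0,q1} and {q2}.
Stable partition: {q4} | {q0,q1} | {q2} — 3 equivalence classes.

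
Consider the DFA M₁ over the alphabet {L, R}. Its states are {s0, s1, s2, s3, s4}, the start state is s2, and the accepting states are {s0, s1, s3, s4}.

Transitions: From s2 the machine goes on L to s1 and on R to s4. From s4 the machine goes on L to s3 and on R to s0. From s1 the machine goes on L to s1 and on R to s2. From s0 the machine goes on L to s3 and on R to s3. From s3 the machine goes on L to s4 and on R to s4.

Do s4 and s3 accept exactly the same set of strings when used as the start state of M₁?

All states are reachable from the start state.
P0 = {s0,s1,s3,s4} | {s2}.
Refine {s0,s1,s3,s4} on symbol R: members go to different blocks, giving {s0,s3,s4} and {s1}.
No further refinement is possible. Final partition (3 blocks): {s0,s3,s4} | {s2} | {s1}.
s4 and s3 lie in the same block of the stable partition, so they are equivalent — no string distinguishes them.

Yes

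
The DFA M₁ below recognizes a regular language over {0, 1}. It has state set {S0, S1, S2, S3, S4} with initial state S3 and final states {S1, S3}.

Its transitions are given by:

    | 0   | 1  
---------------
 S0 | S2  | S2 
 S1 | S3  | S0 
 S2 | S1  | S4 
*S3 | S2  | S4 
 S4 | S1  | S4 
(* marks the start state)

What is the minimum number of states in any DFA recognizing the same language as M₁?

All states are reachable from the start state.
Start with accepting vs non-accepting: {S1,S3} | {S0,S2,S4}.
Split {S1,S3} by δ(·,0) → {S1} and {S3}.
On input 0, block {S0,S2,S4} splits into {S2,S4} and {S0}.
The partition is now stable with 4 blocks: {S1} | {S2,S4} | {S3} | {S0}.

4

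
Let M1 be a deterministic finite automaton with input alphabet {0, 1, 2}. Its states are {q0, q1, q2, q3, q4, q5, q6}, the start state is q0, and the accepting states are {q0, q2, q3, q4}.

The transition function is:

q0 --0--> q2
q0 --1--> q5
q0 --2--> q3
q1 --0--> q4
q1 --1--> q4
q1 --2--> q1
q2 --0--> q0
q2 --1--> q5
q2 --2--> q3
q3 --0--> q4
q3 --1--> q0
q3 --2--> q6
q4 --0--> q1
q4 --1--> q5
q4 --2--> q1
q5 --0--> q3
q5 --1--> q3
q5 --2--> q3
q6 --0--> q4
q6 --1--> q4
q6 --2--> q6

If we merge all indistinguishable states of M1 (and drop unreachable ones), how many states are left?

5

All states are reachable from the start state.
Initial partition by acceptance: {q0,q2,q3,q4} | {q1,q5,q6}.
Split {q0,q2,q3,q4} by δ(·,0) → {q0,q2,q3} and {q4}.
Refine {q0,q2,q3} on symbol 0: members go to different blocks, giving {q0,q2} and {q3}.
Refine {q1,q5,q6} on symbol 0: members go to different blocks, giving {q1,q6} and {q5}.
The partition is now stable with 5 blocks: {q0,q2} | {q1,q6} | {q4} | {q3} | {q5}.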